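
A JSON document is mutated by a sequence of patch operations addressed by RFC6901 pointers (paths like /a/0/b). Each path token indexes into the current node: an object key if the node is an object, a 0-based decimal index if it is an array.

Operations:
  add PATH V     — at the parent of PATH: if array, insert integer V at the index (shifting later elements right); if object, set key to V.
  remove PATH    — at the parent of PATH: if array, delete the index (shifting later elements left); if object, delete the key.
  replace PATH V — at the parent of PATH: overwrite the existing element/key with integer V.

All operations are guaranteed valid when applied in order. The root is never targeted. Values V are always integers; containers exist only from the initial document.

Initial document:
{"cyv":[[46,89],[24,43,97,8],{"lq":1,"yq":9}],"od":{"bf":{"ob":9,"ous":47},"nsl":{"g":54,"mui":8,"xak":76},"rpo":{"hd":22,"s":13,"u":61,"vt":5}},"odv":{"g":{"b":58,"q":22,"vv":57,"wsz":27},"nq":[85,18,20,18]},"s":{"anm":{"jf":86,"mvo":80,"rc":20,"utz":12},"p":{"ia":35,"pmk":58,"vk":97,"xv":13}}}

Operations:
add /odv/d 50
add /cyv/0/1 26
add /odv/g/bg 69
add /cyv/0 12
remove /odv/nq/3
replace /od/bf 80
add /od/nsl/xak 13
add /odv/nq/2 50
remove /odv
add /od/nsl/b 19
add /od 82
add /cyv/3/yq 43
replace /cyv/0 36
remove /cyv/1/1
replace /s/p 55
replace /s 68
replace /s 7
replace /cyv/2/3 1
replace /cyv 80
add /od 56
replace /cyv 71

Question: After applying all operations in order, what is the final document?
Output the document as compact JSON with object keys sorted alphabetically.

Answer: {"cyv":71,"od":56,"s":7}

Derivation:
After op 1 (add /odv/d 50): {"cyv":[[46,89],[24,43,97,8],{"lq":1,"yq":9}],"od":{"bf":{"ob":9,"ous":47},"nsl":{"g":54,"mui":8,"xak":76},"rpo":{"hd":22,"s":13,"u":61,"vt":5}},"odv":{"d":50,"g":{"b":58,"q":22,"vv":57,"wsz":27},"nq":[85,18,20,18]},"s":{"anm":{"jf":86,"mvo":80,"rc":20,"utz":12},"p":{"ia":35,"pmk":58,"vk":97,"xv":13}}}
After op 2 (add /cyv/0/1 26): {"cyv":[[46,26,89],[24,43,97,8],{"lq":1,"yq":9}],"od":{"bf":{"ob":9,"ous":47},"nsl":{"g":54,"mui":8,"xak":76},"rpo":{"hd":22,"s":13,"u":61,"vt":5}},"odv":{"d":50,"g":{"b":58,"q":22,"vv":57,"wsz":27},"nq":[85,18,20,18]},"s":{"anm":{"jf":86,"mvo":80,"rc":20,"utz":12},"p":{"ia":35,"pmk":58,"vk":97,"xv":13}}}
After op 3 (add /odv/g/bg 69): {"cyv":[[46,26,89],[24,43,97,8],{"lq":1,"yq":9}],"od":{"bf":{"ob":9,"ous":47},"nsl":{"g":54,"mui":8,"xak":76},"rpo":{"hd":22,"s":13,"u":61,"vt":5}},"odv":{"d":50,"g":{"b":58,"bg":69,"q":22,"vv":57,"wsz":27},"nq":[85,18,20,18]},"s":{"anm":{"jf":86,"mvo":80,"rc":20,"utz":12},"p":{"ia":35,"pmk":58,"vk":97,"xv":13}}}
After op 4 (add /cyv/0 12): {"cyv":[12,[46,26,89],[24,43,97,8],{"lq":1,"yq":9}],"od":{"bf":{"ob":9,"ous":47},"nsl":{"g":54,"mui":8,"xak":76},"rpo":{"hd":22,"s":13,"u":61,"vt":5}},"odv":{"d":50,"g":{"b":58,"bg":69,"q":22,"vv":57,"wsz":27},"nq":[85,18,20,18]},"s":{"anm":{"jf":86,"mvo":80,"rc":20,"utz":12},"p":{"ia":35,"pmk":58,"vk":97,"xv":13}}}
After op 5 (remove /odv/nq/3): {"cyv":[12,[46,26,89],[24,43,97,8],{"lq":1,"yq":9}],"od":{"bf":{"ob":9,"ous":47},"nsl":{"g":54,"mui":8,"xak":76},"rpo":{"hd":22,"s":13,"u":61,"vt":5}},"odv":{"d":50,"g":{"b":58,"bg":69,"q":22,"vv":57,"wsz":27},"nq":[85,18,20]},"s":{"anm":{"jf":86,"mvo":80,"rc":20,"utz":12},"p":{"ia":35,"pmk":58,"vk":97,"xv":13}}}
After op 6 (replace /od/bf 80): {"cyv":[12,[46,26,89],[24,43,97,8],{"lq":1,"yq":9}],"od":{"bf":80,"nsl":{"g":54,"mui":8,"xak":76},"rpo":{"hd":22,"s":13,"u":61,"vt":5}},"odv":{"d":50,"g":{"b":58,"bg":69,"q":22,"vv":57,"wsz":27},"nq":[85,18,20]},"s":{"anm":{"jf":86,"mvo":80,"rc":20,"utz":12},"p":{"ia":35,"pmk":58,"vk":97,"xv":13}}}
After op 7 (add /od/nsl/xak 13): {"cyv":[12,[46,26,89],[24,43,97,8],{"lq":1,"yq":9}],"od":{"bf":80,"nsl":{"g":54,"mui":8,"xak":13},"rpo":{"hd":22,"s":13,"u":61,"vt":5}},"odv":{"d":50,"g":{"b":58,"bg":69,"q":22,"vv":57,"wsz":27},"nq":[85,18,20]},"s":{"anm":{"jf":86,"mvo":80,"rc":20,"utz":12},"p":{"ia":35,"pmk":58,"vk":97,"xv":13}}}
After op 8 (add /odv/nq/2 50): {"cyv":[12,[46,26,89],[24,43,97,8],{"lq":1,"yq":9}],"od":{"bf":80,"nsl":{"g":54,"mui":8,"xak":13},"rpo":{"hd":22,"s":13,"u":61,"vt":5}},"odv":{"d":50,"g":{"b":58,"bg":69,"q":22,"vv":57,"wsz":27},"nq":[85,18,50,20]},"s":{"anm":{"jf":86,"mvo":80,"rc":20,"utz":12},"p":{"ia":35,"pmk":58,"vk":97,"xv":13}}}
After op 9 (remove /odv): {"cyv":[12,[46,26,89],[24,43,97,8],{"lq":1,"yq":9}],"od":{"bf":80,"nsl":{"g":54,"mui":8,"xak":13},"rpo":{"hd":22,"s":13,"u":61,"vt":5}},"s":{"anm":{"jf":86,"mvo":80,"rc":20,"utz":12},"p":{"ia":35,"pmk":58,"vk":97,"xv":13}}}
After op 10 (add /od/nsl/b 19): {"cyv":[12,[46,26,89],[24,43,97,8],{"lq":1,"yq":9}],"od":{"bf":80,"nsl":{"b":19,"g":54,"mui":8,"xak":13},"rpo":{"hd":22,"s":13,"u":61,"vt":5}},"s":{"anm":{"jf":86,"mvo":80,"rc":20,"utz":12},"p":{"ia":35,"pmk":58,"vk":97,"xv":13}}}
After op 11 (add /od 82): {"cyv":[12,[46,26,89],[24,43,97,8],{"lq":1,"yq":9}],"od":82,"s":{"anm":{"jf":86,"mvo":80,"rc":20,"utz":12},"p":{"ia":35,"pmk":58,"vk":97,"xv":13}}}
After op 12 (add /cyv/3/yq 43): {"cyv":[12,[46,26,89],[24,43,97,8],{"lq":1,"yq":43}],"od":82,"s":{"anm":{"jf":86,"mvo":80,"rc":20,"utz":12},"p":{"ia":35,"pmk":58,"vk":97,"xv":13}}}
After op 13 (replace /cyv/0 36): {"cyv":[36,[46,26,89],[24,43,97,8],{"lq":1,"yq":43}],"od":82,"s":{"anm":{"jf":86,"mvo":80,"rc":20,"utz":12},"p":{"ia":35,"pmk":58,"vk":97,"xv":13}}}
After op 14 (remove /cyv/1/1): {"cyv":[36,[46,89],[24,43,97,8],{"lq":1,"yq":43}],"od":82,"s":{"anm":{"jf":86,"mvo":80,"rc":20,"utz":12},"p":{"ia":35,"pmk":58,"vk":97,"xv":13}}}
After op 15 (replace /s/p 55): {"cyv":[36,[46,89],[24,43,97,8],{"lq":1,"yq":43}],"od":82,"s":{"anm":{"jf":86,"mvo":80,"rc":20,"utz":12},"p":55}}
After op 16 (replace /s 68): {"cyv":[36,[46,89],[24,43,97,8],{"lq":1,"yq":43}],"od":82,"s":68}
After op 17 (replace /s 7): {"cyv":[36,[46,89],[24,43,97,8],{"lq":1,"yq":43}],"od":82,"s":7}
After op 18 (replace /cyv/2/3 1): {"cyv":[36,[46,89],[24,43,97,1],{"lq":1,"yq":43}],"od":82,"s":7}
After op 19 (replace /cyv 80): {"cyv":80,"od":82,"s":7}
After op 20 (add /od 56): {"cyv":80,"od":56,"s":7}
After op 21 (replace /cyv 71): {"cyv":71,"od":56,"s":7}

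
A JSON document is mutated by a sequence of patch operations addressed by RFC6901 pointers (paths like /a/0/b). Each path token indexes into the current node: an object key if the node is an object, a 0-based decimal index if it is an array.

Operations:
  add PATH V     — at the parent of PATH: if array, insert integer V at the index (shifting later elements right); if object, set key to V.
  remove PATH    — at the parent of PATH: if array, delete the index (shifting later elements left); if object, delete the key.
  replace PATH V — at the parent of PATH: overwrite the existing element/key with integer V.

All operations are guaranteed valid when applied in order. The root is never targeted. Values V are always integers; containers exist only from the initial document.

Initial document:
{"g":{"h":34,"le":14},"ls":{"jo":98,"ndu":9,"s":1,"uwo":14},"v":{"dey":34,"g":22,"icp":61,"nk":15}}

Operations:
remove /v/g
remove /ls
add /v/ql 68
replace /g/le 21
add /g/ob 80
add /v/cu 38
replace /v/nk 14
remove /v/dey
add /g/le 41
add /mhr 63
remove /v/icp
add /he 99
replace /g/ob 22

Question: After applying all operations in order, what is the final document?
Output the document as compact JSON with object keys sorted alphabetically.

Answer: {"g":{"h":34,"le":41,"ob":22},"he":99,"mhr":63,"v":{"cu":38,"nk":14,"ql":68}}

Derivation:
After op 1 (remove /v/g): {"g":{"h":34,"le":14},"ls":{"jo":98,"ndu":9,"s":1,"uwo":14},"v":{"dey":34,"icp":61,"nk":15}}
After op 2 (remove /ls): {"g":{"h":34,"le":14},"v":{"dey":34,"icp":61,"nk":15}}
After op 3 (add /v/ql 68): {"g":{"h":34,"le":14},"v":{"dey":34,"icp":61,"nk":15,"ql":68}}
After op 4 (replace /g/le 21): {"g":{"h":34,"le":21},"v":{"dey":34,"icp":61,"nk":15,"ql":68}}
After op 5 (add /g/ob 80): {"g":{"h":34,"le":21,"ob":80},"v":{"dey":34,"icp":61,"nk":15,"ql":68}}
After op 6 (add /v/cu 38): {"g":{"h":34,"le":21,"ob":80},"v":{"cu":38,"dey":34,"icp":61,"nk":15,"ql":68}}
After op 7 (replace /v/nk 14): {"g":{"h":34,"le":21,"ob":80},"v":{"cu":38,"dey":34,"icp":61,"nk":14,"ql":68}}
After op 8 (remove /v/dey): {"g":{"h":34,"le":21,"ob":80},"v":{"cu":38,"icp":61,"nk":14,"ql":68}}
After op 9 (add /g/le 41): {"g":{"h":34,"le":41,"ob":80},"v":{"cu":38,"icp":61,"nk":14,"ql":68}}
After op 10 (add /mhr 63): {"g":{"h":34,"le":41,"ob":80},"mhr":63,"v":{"cu":38,"icp":61,"nk":14,"ql":68}}
After op 11 (remove /v/icp): {"g":{"h":34,"le":41,"ob":80},"mhr":63,"v":{"cu":38,"nk":14,"ql":68}}
After op 12 (add /he 99): {"g":{"h":34,"le":41,"ob":80},"he":99,"mhr":63,"v":{"cu":38,"nk":14,"ql":68}}
After op 13 (replace /g/ob 22): {"g":{"h":34,"le":41,"ob":22},"he":99,"mhr":63,"v":{"cu":38,"nk":14,"ql":68}}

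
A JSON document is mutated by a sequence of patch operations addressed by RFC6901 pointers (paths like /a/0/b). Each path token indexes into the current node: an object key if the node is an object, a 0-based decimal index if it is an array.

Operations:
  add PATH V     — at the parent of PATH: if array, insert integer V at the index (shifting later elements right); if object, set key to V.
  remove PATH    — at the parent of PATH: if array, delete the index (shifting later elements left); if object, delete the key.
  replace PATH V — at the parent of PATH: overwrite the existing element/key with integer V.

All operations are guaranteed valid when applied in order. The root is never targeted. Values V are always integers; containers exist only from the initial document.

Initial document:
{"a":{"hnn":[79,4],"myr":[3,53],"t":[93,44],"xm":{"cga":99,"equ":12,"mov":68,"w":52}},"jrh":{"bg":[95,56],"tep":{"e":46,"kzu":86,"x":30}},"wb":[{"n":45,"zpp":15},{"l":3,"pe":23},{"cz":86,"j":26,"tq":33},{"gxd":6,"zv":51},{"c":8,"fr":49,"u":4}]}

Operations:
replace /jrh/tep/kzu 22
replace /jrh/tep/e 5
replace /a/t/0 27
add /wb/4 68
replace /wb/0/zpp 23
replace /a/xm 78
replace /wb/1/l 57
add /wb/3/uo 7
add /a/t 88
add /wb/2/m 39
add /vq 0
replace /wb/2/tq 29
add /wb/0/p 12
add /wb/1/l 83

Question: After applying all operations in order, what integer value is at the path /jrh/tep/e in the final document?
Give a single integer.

Answer: 5

Derivation:
After op 1 (replace /jrh/tep/kzu 22): {"a":{"hnn":[79,4],"myr":[3,53],"t":[93,44],"xm":{"cga":99,"equ":12,"mov":68,"w":52}},"jrh":{"bg":[95,56],"tep":{"e":46,"kzu":22,"x":30}},"wb":[{"n":45,"zpp":15},{"l":3,"pe":23},{"cz":86,"j":26,"tq":33},{"gxd":6,"zv":51},{"c":8,"fr":49,"u":4}]}
After op 2 (replace /jrh/tep/e 5): {"a":{"hnn":[79,4],"myr":[3,53],"t":[93,44],"xm":{"cga":99,"equ":12,"mov":68,"w":52}},"jrh":{"bg":[95,56],"tep":{"e":5,"kzu":22,"x":30}},"wb":[{"n":45,"zpp":15},{"l":3,"pe":23},{"cz":86,"j":26,"tq":33},{"gxd":6,"zv":51},{"c":8,"fr":49,"u":4}]}
After op 3 (replace /a/t/0 27): {"a":{"hnn":[79,4],"myr":[3,53],"t":[27,44],"xm":{"cga":99,"equ":12,"mov":68,"w":52}},"jrh":{"bg":[95,56],"tep":{"e":5,"kzu":22,"x":30}},"wb":[{"n":45,"zpp":15},{"l":3,"pe":23},{"cz":86,"j":26,"tq":33},{"gxd":6,"zv":51},{"c":8,"fr":49,"u":4}]}
After op 4 (add /wb/4 68): {"a":{"hnn":[79,4],"myr":[3,53],"t":[27,44],"xm":{"cga":99,"equ":12,"mov":68,"w":52}},"jrh":{"bg":[95,56],"tep":{"e":5,"kzu":22,"x":30}},"wb":[{"n":45,"zpp":15},{"l":3,"pe":23},{"cz":86,"j":26,"tq":33},{"gxd":6,"zv":51},68,{"c":8,"fr":49,"u":4}]}
After op 5 (replace /wb/0/zpp 23): {"a":{"hnn":[79,4],"myr":[3,53],"t":[27,44],"xm":{"cga":99,"equ":12,"mov":68,"w":52}},"jrh":{"bg":[95,56],"tep":{"e":5,"kzu":22,"x":30}},"wb":[{"n":45,"zpp":23},{"l":3,"pe":23},{"cz":86,"j":26,"tq":33},{"gxd":6,"zv":51},68,{"c":8,"fr":49,"u":4}]}
After op 6 (replace /a/xm 78): {"a":{"hnn":[79,4],"myr":[3,53],"t":[27,44],"xm":78},"jrh":{"bg":[95,56],"tep":{"e":5,"kzu":22,"x":30}},"wb":[{"n":45,"zpp":23},{"l":3,"pe":23},{"cz":86,"j":26,"tq":33},{"gxd":6,"zv":51},68,{"c":8,"fr":49,"u":4}]}
After op 7 (replace /wb/1/l 57): {"a":{"hnn":[79,4],"myr":[3,53],"t":[27,44],"xm":78},"jrh":{"bg":[95,56],"tep":{"e":5,"kzu":22,"x":30}},"wb":[{"n":45,"zpp":23},{"l":57,"pe":23},{"cz":86,"j":26,"tq":33},{"gxd":6,"zv":51},68,{"c":8,"fr":49,"u":4}]}
After op 8 (add /wb/3/uo 7): {"a":{"hnn":[79,4],"myr":[3,53],"t":[27,44],"xm":78},"jrh":{"bg":[95,56],"tep":{"e":5,"kzu":22,"x":30}},"wb":[{"n":45,"zpp":23},{"l":57,"pe":23},{"cz":86,"j":26,"tq":33},{"gxd":6,"uo":7,"zv":51},68,{"c":8,"fr":49,"u":4}]}
After op 9 (add /a/t 88): {"a":{"hnn":[79,4],"myr":[3,53],"t":88,"xm":78},"jrh":{"bg":[95,56],"tep":{"e":5,"kzu":22,"x":30}},"wb":[{"n":45,"zpp":23},{"l":57,"pe":23},{"cz":86,"j":26,"tq":33},{"gxd":6,"uo":7,"zv":51},68,{"c":8,"fr":49,"u":4}]}
After op 10 (add /wb/2/m 39): {"a":{"hnn":[79,4],"myr":[3,53],"t":88,"xm":78},"jrh":{"bg":[95,56],"tep":{"e":5,"kzu":22,"x":30}},"wb":[{"n":45,"zpp":23},{"l":57,"pe":23},{"cz":86,"j":26,"m":39,"tq":33},{"gxd":6,"uo":7,"zv":51},68,{"c":8,"fr":49,"u":4}]}
After op 11 (add /vq 0): {"a":{"hnn":[79,4],"myr":[3,53],"t":88,"xm":78},"jrh":{"bg":[95,56],"tep":{"e":5,"kzu":22,"x":30}},"vq":0,"wb":[{"n":45,"zpp":23},{"l":57,"pe":23},{"cz":86,"j":26,"m":39,"tq":33},{"gxd":6,"uo":7,"zv":51},68,{"c":8,"fr":49,"u":4}]}
After op 12 (replace /wb/2/tq 29): {"a":{"hnn":[79,4],"myr":[3,53],"t":88,"xm":78},"jrh":{"bg":[95,56],"tep":{"e":5,"kzu":22,"x":30}},"vq":0,"wb":[{"n":45,"zpp":23},{"l":57,"pe":23},{"cz":86,"j":26,"m":39,"tq":29},{"gxd":6,"uo":7,"zv":51},68,{"c":8,"fr":49,"u":4}]}
After op 13 (add /wb/0/p 12): {"a":{"hnn":[79,4],"myr":[3,53],"t":88,"xm":78},"jrh":{"bg":[95,56],"tep":{"e":5,"kzu":22,"x":30}},"vq":0,"wb":[{"n":45,"p":12,"zpp":23},{"l":57,"pe":23},{"cz":86,"j":26,"m":39,"tq":29},{"gxd":6,"uo":7,"zv":51},68,{"c":8,"fr":49,"u":4}]}
After op 14 (add /wb/1/l 83): {"a":{"hnn":[79,4],"myr":[3,53],"t":88,"xm":78},"jrh":{"bg":[95,56],"tep":{"e":5,"kzu":22,"x":30}},"vq":0,"wb":[{"n":45,"p":12,"zpp":23},{"l":83,"pe":23},{"cz":86,"j":26,"m":39,"tq":29},{"gxd":6,"uo":7,"zv":51},68,{"c":8,"fr":49,"u":4}]}
Value at /jrh/tep/e: 5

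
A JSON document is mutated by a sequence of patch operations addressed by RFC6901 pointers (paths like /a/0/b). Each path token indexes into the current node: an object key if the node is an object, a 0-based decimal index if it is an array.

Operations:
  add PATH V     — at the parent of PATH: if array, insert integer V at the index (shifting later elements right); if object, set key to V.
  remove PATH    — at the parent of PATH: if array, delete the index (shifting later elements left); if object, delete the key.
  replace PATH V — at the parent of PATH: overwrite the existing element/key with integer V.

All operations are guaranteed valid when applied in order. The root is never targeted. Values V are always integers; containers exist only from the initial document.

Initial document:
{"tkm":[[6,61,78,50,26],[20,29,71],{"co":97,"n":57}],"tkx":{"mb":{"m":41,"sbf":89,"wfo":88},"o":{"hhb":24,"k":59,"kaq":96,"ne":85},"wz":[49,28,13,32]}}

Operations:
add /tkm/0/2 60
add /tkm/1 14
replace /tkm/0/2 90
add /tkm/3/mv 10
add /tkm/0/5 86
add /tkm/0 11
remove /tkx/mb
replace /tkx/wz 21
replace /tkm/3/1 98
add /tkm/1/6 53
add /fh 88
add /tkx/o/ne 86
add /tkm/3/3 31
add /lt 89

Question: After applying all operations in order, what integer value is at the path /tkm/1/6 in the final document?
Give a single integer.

After op 1 (add /tkm/0/2 60): {"tkm":[[6,61,60,78,50,26],[20,29,71],{"co":97,"n":57}],"tkx":{"mb":{"m":41,"sbf":89,"wfo":88},"o":{"hhb":24,"k":59,"kaq":96,"ne":85},"wz":[49,28,13,32]}}
After op 2 (add /tkm/1 14): {"tkm":[[6,61,60,78,50,26],14,[20,29,71],{"co":97,"n":57}],"tkx":{"mb":{"m":41,"sbf":89,"wfo":88},"o":{"hhb":24,"k":59,"kaq":96,"ne":85},"wz":[49,28,13,32]}}
After op 3 (replace /tkm/0/2 90): {"tkm":[[6,61,90,78,50,26],14,[20,29,71],{"co":97,"n":57}],"tkx":{"mb":{"m":41,"sbf":89,"wfo":88},"o":{"hhb":24,"k":59,"kaq":96,"ne":85},"wz":[49,28,13,32]}}
After op 4 (add /tkm/3/mv 10): {"tkm":[[6,61,90,78,50,26],14,[20,29,71],{"co":97,"mv":10,"n":57}],"tkx":{"mb":{"m":41,"sbf":89,"wfo":88},"o":{"hhb":24,"k":59,"kaq":96,"ne":85},"wz":[49,28,13,32]}}
After op 5 (add /tkm/0/5 86): {"tkm":[[6,61,90,78,50,86,26],14,[20,29,71],{"co":97,"mv":10,"n":57}],"tkx":{"mb":{"m":41,"sbf":89,"wfo":88},"o":{"hhb":24,"k":59,"kaq":96,"ne":85},"wz":[49,28,13,32]}}
After op 6 (add /tkm/0 11): {"tkm":[11,[6,61,90,78,50,86,26],14,[20,29,71],{"co":97,"mv":10,"n":57}],"tkx":{"mb":{"m":41,"sbf":89,"wfo":88},"o":{"hhb":24,"k":59,"kaq":96,"ne":85},"wz":[49,28,13,32]}}
After op 7 (remove /tkx/mb): {"tkm":[11,[6,61,90,78,50,86,26],14,[20,29,71],{"co":97,"mv":10,"n":57}],"tkx":{"o":{"hhb":24,"k":59,"kaq":96,"ne":85},"wz":[49,28,13,32]}}
After op 8 (replace /tkx/wz 21): {"tkm":[11,[6,61,90,78,50,86,26],14,[20,29,71],{"co":97,"mv":10,"n":57}],"tkx":{"o":{"hhb":24,"k":59,"kaq":96,"ne":85},"wz":21}}
After op 9 (replace /tkm/3/1 98): {"tkm":[11,[6,61,90,78,50,86,26],14,[20,98,71],{"co":97,"mv":10,"n":57}],"tkx":{"o":{"hhb":24,"k":59,"kaq":96,"ne":85},"wz":21}}
After op 10 (add /tkm/1/6 53): {"tkm":[11,[6,61,90,78,50,86,53,26],14,[20,98,71],{"co":97,"mv":10,"n":57}],"tkx":{"o":{"hhb":24,"k":59,"kaq":96,"ne":85},"wz":21}}
After op 11 (add /fh 88): {"fh":88,"tkm":[11,[6,61,90,78,50,86,53,26],14,[20,98,71],{"co":97,"mv":10,"n":57}],"tkx":{"o":{"hhb":24,"k":59,"kaq":96,"ne":85},"wz":21}}
After op 12 (add /tkx/o/ne 86): {"fh":88,"tkm":[11,[6,61,90,78,50,86,53,26],14,[20,98,71],{"co":97,"mv":10,"n":57}],"tkx":{"o":{"hhb":24,"k":59,"kaq":96,"ne":86},"wz":21}}
After op 13 (add /tkm/3/3 31): {"fh":88,"tkm":[11,[6,61,90,78,50,86,53,26],14,[20,98,71,31],{"co":97,"mv":10,"n":57}],"tkx":{"o":{"hhb":24,"k":59,"kaq":96,"ne":86},"wz":21}}
After op 14 (add /lt 89): {"fh":88,"lt":89,"tkm":[11,[6,61,90,78,50,86,53,26],14,[20,98,71,31],{"co":97,"mv":10,"n":57}],"tkx":{"o":{"hhb":24,"k":59,"kaq":96,"ne":86},"wz":21}}
Value at /tkm/1/6: 53

Answer: 53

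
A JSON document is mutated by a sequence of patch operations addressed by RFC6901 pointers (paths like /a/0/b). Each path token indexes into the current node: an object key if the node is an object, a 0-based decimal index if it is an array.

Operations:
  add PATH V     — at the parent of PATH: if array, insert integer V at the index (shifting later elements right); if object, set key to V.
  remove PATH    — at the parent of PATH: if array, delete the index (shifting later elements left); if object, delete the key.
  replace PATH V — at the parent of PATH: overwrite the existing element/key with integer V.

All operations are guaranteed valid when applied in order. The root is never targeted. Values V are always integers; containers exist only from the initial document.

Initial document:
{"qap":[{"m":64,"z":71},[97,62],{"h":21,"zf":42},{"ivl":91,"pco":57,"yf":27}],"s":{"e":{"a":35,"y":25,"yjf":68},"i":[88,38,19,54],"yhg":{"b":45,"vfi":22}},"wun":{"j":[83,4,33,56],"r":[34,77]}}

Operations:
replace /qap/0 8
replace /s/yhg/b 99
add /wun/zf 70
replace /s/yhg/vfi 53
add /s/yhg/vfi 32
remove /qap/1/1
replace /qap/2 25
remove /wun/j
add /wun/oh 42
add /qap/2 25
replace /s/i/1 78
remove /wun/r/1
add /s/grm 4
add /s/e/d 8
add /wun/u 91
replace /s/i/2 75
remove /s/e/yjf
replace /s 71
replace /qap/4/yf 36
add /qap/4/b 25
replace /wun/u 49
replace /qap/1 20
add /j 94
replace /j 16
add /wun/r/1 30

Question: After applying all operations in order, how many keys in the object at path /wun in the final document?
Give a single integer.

After op 1 (replace /qap/0 8): {"qap":[8,[97,62],{"h":21,"zf":42},{"ivl":91,"pco":57,"yf":27}],"s":{"e":{"a":35,"y":25,"yjf":68},"i":[88,38,19,54],"yhg":{"b":45,"vfi":22}},"wun":{"j":[83,4,33,56],"r":[34,77]}}
After op 2 (replace /s/yhg/b 99): {"qap":[8,[97,62],{"h":21,"zf":42},{"ivl":91,"pco":57,"yf":27}],"s":{"e":{"a":35,"y":25,"yjf":68},"i":[88,38,19,54],"yhg":{"b":99,"vfi":22}},"wun":{"j":[83,4,33,56],"r":[34,77]}}
After op 3 (add /wun/zf 70): {"qap":[8,[97,62],{"h":21,"zf":42},{"ivl":91,"pco":57,"yf":27}],"s":{"e":{"a":35,"y":25,"yjf":68},"i":[88,38,19,54],"yhg":{"b":99,"vfi":22}},"wun":{"j":[83,4,33,56],"r":[34,77],"zf":70}}
After op 4 (replace /s/yhg/vfi 53): {"qap":[8,[97,62],{"h":21,"zf":42},{"ivl":91,"pco":57,"yf":27}],"s":{"e":{"a":35,"y":25,"yjf":68},"i":[88,38,19,54],"yhg":{"b":99,"vfi":53}},"wun":{"j":[83,4,33,56],"r":[34,77],"zf":70}}
After op 5 (add /s/yhg/vfi 32): {"qap":[8,[97,62],{"h":21,"zf":42},{"ivl":91,"pco":57,"yf":27}],"s":{"e":{"a":35,"y":25,"yjf":68},"i":[88,38,19,54],"yhg":{"b":99,"vfi":32}},"wun":{"j":[83,4,33,56],"r":[34,77],"zf":70}}
After op 6 (remove /qap/1/1): {"qap":[8,[97],{"h":21,"zf":42},{"ivl":91,"pco":57,"yf":27}],"s":{"e":{"a":35,"y":25,"yjf":68},"i":[88,38,19,54],"yhg":{"b":99,"vfi":32}},"wun":{"j":[83,4,33,56],"r":[34,77],"zf":70}}
After op 7 (replace /qap/2 25): {"qap":[8,[97],25,{"ivl":91,"pco":57,"yf":27}],"s":{"e":{"a":35,"y":25,"yjf":68},"i":[88,38,19,54],"yhg":{"b":99,"vfi":32}},"wun":{"j":[83,4,33,56],"r":[34,77],"zf":70}}
After op 8 (remove /wun/j): {"qap":[8,[97],25,{"ivl":91,"pco":57,"yf":27}],"s":{"e":{"a":35,"y":25,"yjf":68},"i":[88,38,19,54],"yhg":{"b":99,"vfi":32}},"wun":{"r":[34,77],"zf":70}}
After op 9 (add /wun/oh 42): {"qap":[8,[97],25,{"ivl":91,"pco":57,"yf":27}],"s":{"e":{"a":35,"y":25,"yjf":68},"i":[88,38,19,54],"yhg":{"b":99,"vfi":32}},"wun":{"oh":42,"r":[34,77],"zf":70}}
After op 10 (add /qap/2 25): {"qap":[8,[97],25,25,{"ivl":91,"pco":57,"yf":27}],"s":{"e":{"a":35,"y":25,"yjf":68},"i":[88,38,19,54],"yhg":{"b":99,"vfi":32}},"wun":{"oh":42,"r":[34,77],"zf":70}}
After op 11 (replace /s/i/1 78): {"qap":[8,[97],25,25,{"ivl":91,"pco":57,"yf":27}],"s":{"e":{"a":35,"y":25,"yjf":68},"i":[88,78,19,54],"yhg":{"b":99,"vfi":32}},"wun":{"oh":42,"r":[34,77],"zf":70}}
After op 12 (remove /wun/r/1): {"qap":[8,[97],25,25,{"ivl":91,"pco":57,"yf":27}],"s":{"e":{"a":35,"y":25,"yjf":68},"i":[88,78,19,54],"yhg":{"b":99,"vfi":32}},"wun":{"oh":42,"r":[34],"zf":70}}
After op 13 (add /s/grm 4): {"qap":[8,[97],25,25,{"ivl":91,"pco":57,"yf":27}],"s":{"e":{"a":35,"y":25,"yjf":68},"grm":4,"i":[88,78,19,54],"yhg":{"b":99,"vfi":32}},"wun":{"oh":42,"r":[34],"zf":70}}
After op 14 (add /s/e/d 8): {"qap":[8,[97],25,25,{"ivl":91,"pco":57,"yf":27}],"s":{"e":{"a":35,"d":8,"y":25,"yjf":68},"grm":4,"i":[88,78,19,54],"yhg":{"b":99,"vfi":32}},"wun":{"oh":42,"r":[34],"zf":70}}
After op 15 (add /wun/u 91): {"qap":[8,[97],25,25,{"ivl":91,"pco":57,"yf":27}],"s":{"e":{"a":35,"d":8,"y":25,"yjf":68},"grm":4,"i":[88,78,19,54],"yhg":{"b":99,"vfi":32}},"wun":{"oh":42,"r":[34],"u":91,"zf":70}}
After op 16 (replace /s/i/2 75): {"qap":[8,[97],25,25,{"ivl":91,"pco":57,"yf":27}],"s":{"e":{"a":35,"d":8,"y":25,"yjf":68},"grm":4,"i":[88,78,75,54],"yhg":{"b":99,"vfi":32}},"wun":{"oh":42,"r":[34],"u":91,"zf":70}}
After op 17 (remove /s/e/yjf): {"qap":[8,[97],25,25,{"ivl":91,"pco":57,"yf":27}],"s":{"e":{"a":35,"d":8,"y":25},"grm":4,"i":[88,78,75,54],"yhg":{"b":99,"vfi":32}},"wun":{"oh":42,"r":[34],"u":91,"zf":70}}
After op 18 (replace /s 71): {"qap":[8,[97],25,25,{"ivl":91,"pco":57,"yf":27}],"s":71,"wun":{"oh":42,"r":[34],"u":91,"zf":70}}
After op 19 (replace /qap/4/yf 36): {"qap":[8,[97],25,25,{"ivl":91,"pco":57,"yf":36}],"s":71,"wun":{"oh":42,"r":[34],"u":91,"zf":70}}
After op 20 (add /qap/4/b 25): {"qap":[8,[97],25,25,{"b":25,"ivl":91,"pco":57,"yf":36}],"s":71,"wun":{"oh":42,"r":[34],"u":91,"zf":70}}
After op 21 (replace /wun/u 49): {"qap":[8,[97],25,25,{"b":25,"ivl":91,"pco":57,"yf":36}],"s":71,"wun":{"oh":42,"r":[34],"u":49,"zf":70}}
After op 22 (replace /qap/1 20): {"qap":[8,20,25,25,{"b":25,"ivl":91,"pco":57,"yf":36}],"s":71,"wun":{"oh":42,"r":[34],"u":49,"zf":70}}
After op 23 (add /j 94): {"j":94,"qap":[8,20,25,25,{"b":25,"ivl":91,"pco":57,"yf":36}],"s":71,"wun":{"oh":42,"r":[34],"u":49,"zf":70}}
After op 24 (replace /j 16): {"j":16,"qap":[8,20,25,25,{"b":25,"ivl":91,"pco":57,"yf":36}],"s":71,"wun":{"oh":42,"r":[34],"u":49,"zf":70}}
After op 25 (add /wun/r/1 30): {"j":16,"qap":[8,20,25,25,{"b":25,"ivl":91,"pco":57,"yf":36}],"s":71,"wun":{"oh":42,"r":[34,30],"u":49,"zf":70}}
Size at path /wun: 4

Answer: 4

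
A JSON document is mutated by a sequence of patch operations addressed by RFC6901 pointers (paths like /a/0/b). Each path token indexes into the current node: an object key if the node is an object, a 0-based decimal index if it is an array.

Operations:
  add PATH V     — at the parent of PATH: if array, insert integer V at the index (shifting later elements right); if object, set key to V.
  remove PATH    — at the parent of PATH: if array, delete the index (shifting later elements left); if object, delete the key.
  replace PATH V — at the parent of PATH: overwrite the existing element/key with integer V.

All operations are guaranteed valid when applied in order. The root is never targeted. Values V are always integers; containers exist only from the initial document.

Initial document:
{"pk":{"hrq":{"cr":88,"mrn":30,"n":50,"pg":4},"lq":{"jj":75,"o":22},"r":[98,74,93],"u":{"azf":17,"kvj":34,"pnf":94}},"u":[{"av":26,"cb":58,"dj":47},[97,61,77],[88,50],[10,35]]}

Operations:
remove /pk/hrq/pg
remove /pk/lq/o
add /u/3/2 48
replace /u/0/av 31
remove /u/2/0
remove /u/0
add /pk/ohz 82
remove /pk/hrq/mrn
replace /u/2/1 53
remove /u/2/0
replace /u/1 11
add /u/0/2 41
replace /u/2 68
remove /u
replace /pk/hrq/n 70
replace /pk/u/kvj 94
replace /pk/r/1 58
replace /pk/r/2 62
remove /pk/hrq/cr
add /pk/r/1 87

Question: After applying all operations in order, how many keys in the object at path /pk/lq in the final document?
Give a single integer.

Answer: 1

Derivation:
After op 1 (remove /pk/hrq/pg): {"pk":{"hrq":{"cr":88,"mrn":30,"n":50},"lq":{"jj":75,"o":22},"r":[98,74,93],"u":{"azf":17,"kvj":34,"pnf":94}},"u":[{"av":26,"cb":58,"dj":47},[97,61,77],[88,50],[10,35]]}
After op 2 (remove /pk/lq/o): {"pk":{"hrq":{"cr":88,"mrn":30,"n":50},"lq":{"jj":75},"r":[98,74,93],"u":{"azf":17,"kvj":34,"pnf":94}},"u":[{"av":26,"cb":58,"dj":47},[97,61,77],[88,50],[10,35]]}
After op 3 (add /u/3/2 48): {"pk":{"hrq":{"cr":88,"mrn":30,"n":50},"lq":{"jj":75},"r":[98,74,93],"u":{"azf":17,"kvj":34,"pnf":94}},"u":[{"av":26,"cb":58,"dj":47},[97,61,77],[88,50],[10,35,48]]}
After op 4 (replace /u/0/av 31): {"pk":{"hrq":{"cr":88,"mrn":30,"n":50},"lq":{"jj":75},"r":[98,74,93],"u":{"azf":17,"kvj":34,"pnf":94}},"u":[{"av":31,"cb":58,"dj":47},[97,61,77],[88,50],[10,35,48]]}
After op 5 (remove /u/2/0): {"pk":{"hrq":{"cr":88,"mrn":30,"n":50},"lq":{"jj":75},"r":[98,74,93],"u":{"azf":17,"kvj":34,"pnf":94}},"u":[{"av":31,"cb":58,"dj":47},[97,61,77],[50],[10,35,48]]}
After op 6 (remove /u/0): {"pk":{"hrq":{"cr":88,"mrn":30,"n":50},"lq":{"jj":75},"r":[98,74,93],"u":{"azf":17,"kvj":34,"pnf":94}},"u":[[97,61,77],[50],[10,35,48]]}
After op 7 (add /pk/ohz 82): {"pk":{"hrq":{"cr":88,"mrn":30,"n":50},"lq":{"jj":75},"ohz":82,"r":[98,74,93],"u":{"azf":17,"kvj":34,"pnf":94}},"u":[[97,61,77],[50],[10,35,48]]}
After op 8 (remove /pk/hrq/mrn): {"pk":{"hrq":{"cr":88,"n":50},"lq":{"jj":75},"ohz":82,"r":[98,74,93],"u":{"azf":17,"kvj":34,"pnf":94}},"u":[[97,61,77],[50],[10,35,48]]}
After op 9 (replace /u/2/1 53): {"pk":{"hrq":{"cr":88,"n":50},"lq":{"jj":75},"ohz":82,"r":[98,74,93],"u":{"azf":17,"kvj":34,"pnf":94}},"u":[[97,61,77],[50],[10,53,48]]}
After op 10 (remove /u/2/0): {"pk":{"hrq":{"cr":88,"n":50},"lq":{"jj":75},"ohz":82,"r":[98,74,93],"u":{"azf":17,"kvj":34,"pnf":94}},"u":[[97,61,77],[50],[53,48]]}
After op 11 (replace /u/1 11): {"pk":{"hrq":{"cr":88,"n":50},"lq":{"jj":75},"ohz":82,"r":[98,74,93],"u":{"azf":17,"kvj":34,"pnf":94}},"u":[[97,61,77],11,[53,48]]}
After op 12 (add /u/0/2 41): {"pk":{"hrq":{"cr":88,"n":50},"lq":{"jj":75},"ohz":82,"r":[98,74,93],"u":{"azf":17,"kvj":34,"pnf":94}},"u":[[97,61,41,77],11,[53,48]]}
After op 13 (replace /u/2 68): {"pk":{"hrq":{"cr":88,"n":50},"lq":{"jj":75},"ohz":82,"r":[98,74,93],"u":{"azf":17,"kvj":34,"pnf":94}},"u":[[97,61,41,77],11,68]}
After op 14 (remove /u): {"pk":{"hrq":{"cr":88,"n":50},"lq":{"jj":75},"ohz":82,"r":[98,74,93],"u":{"azf":17,"kvj":34,"pnf":94}}}
After op 15 (replace /pk/hrq/n 70): {"pk":{"hrq":{"cr":88,"n":70},"lq":{"jj":75},"ohz":82,"r":[98,74,93],"u":{"azf":17,"kvj":34,"pnf":94}}}
After op 16 (replace /pk/u/kvj 94): {"pk":{"hrq":{"cr":88,"n":70},"lq":{"jj":75},"ohz":82,"r":[98,74,93],"u":{"azf":17,"kvj":94,"pnf":94}}}
After op 17 (replace /pk/r/1 58): {"pk":{"hrq":{"cr":88,"n":70},"lq":{"jj":75},"ohz":82,"r":[98,58,93],"u":{"azf":17,"kvj":94,"pnf":94}}}
After op 18 (replace /pk/r/2 62): {"pk":{"hrq":{"cr":88,"n":70},"lq":{"jj":75},"ohz":82,"r":[98,58,62],"u":{"azf":17,"kvj":94,"pnf":94}}}
After op 19 (remove /pk/hrq/cr): {"pk":{"hrq":{"n":70},"lq":{"jj":75},"ohz":82,"r":[98,58,62],"u":{"azf":17,"kvj":94,"pnf":94}}}
After op 20 (add /pk/r/1 87): {"pk":{"hrq":{"n":70},"lq":{"jj":75},"ohz":82,"r":[98,87,58,62],"u":{"azf":17,"kvj":94,"pnf":94}}}
Size at path /pk/lq: 1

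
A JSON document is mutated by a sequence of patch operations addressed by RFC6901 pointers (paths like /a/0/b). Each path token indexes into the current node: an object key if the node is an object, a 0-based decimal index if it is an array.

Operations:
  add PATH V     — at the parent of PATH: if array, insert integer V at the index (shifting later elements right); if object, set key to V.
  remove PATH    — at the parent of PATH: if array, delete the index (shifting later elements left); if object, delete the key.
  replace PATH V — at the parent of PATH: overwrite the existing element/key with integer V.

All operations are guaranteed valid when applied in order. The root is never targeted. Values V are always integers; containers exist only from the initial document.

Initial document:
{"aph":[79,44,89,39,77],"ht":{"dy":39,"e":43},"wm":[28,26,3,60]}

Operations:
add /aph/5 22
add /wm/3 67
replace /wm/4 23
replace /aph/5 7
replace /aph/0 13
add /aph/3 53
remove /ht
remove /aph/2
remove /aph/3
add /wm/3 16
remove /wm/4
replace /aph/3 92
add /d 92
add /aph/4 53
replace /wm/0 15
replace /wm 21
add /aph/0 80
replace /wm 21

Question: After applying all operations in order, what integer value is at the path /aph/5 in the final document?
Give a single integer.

After op 1 (add /aph/5 22): {"aph":[79,44,89,39,77,22],"ht":{"dy":39,"e":43},"wm":[28,26,3,60]}
After op 2 (add /wm/3 67): {"aph":[79,44,89,39,77,22],"ht":{"dy":39,"e":43},"wm":[28,26,3,67,60]}
After op 3 (replace /wm/4 23): {"aph":[79,44,89,39,77,22],"ht":{"dy":39,"e":43},"wm":[28,26,3,67,23]}
After op 4 (replace /aph/5 7): {"aph":[79,44,89,39,77,7],"ht":{"dy":39,"e":43},"wm":[28,26,3,67,23]}
After op 5 (replace /aph/0 13): {"aph":[13,44,89,39,77,7],"ht":{"dy":39,"e":43},"wm":[28,26,3,67,23]}
After op 6 (add /aph/3 53): {"aph":[13,44,89,53,39,77,7],"ht":{"dy":39,"e":43},"wm":[28,26,3,67,23]}
After op 7 (remove /ht): {"aph":[13,44,89,53,39,77,7],"wm":[28,26,3,67,23]}
After op 8 (remove /aph/2): {"aph":[13,44,53,39,77,7],"wm":[28,26,3,67,23]}
After op 9 (remove /aph/3): {"aph":[13,44,53,77,7],"wm":[28,26,3,67,23]}
After op 10 (add /wm/3 16): {"aph":[13,44,53,77,7],"wm":[28,26,3,16,67,23]}
After op 11 (remove /wm/4): {"aph":[13,44,53,77,7],"wm":[28,26,3,16,23]}
After op 12 (replace /aph/3 92): {"aph":[13,44,53,92,7],"wm":[28,26,3,16,23]}
After op 13 (add /d 92): {"aph":[13,44,53,92,7],"d":92,"wm":[28,26,3,16,23]}
After op 14 (add /aph/4 53): {"aph":[13,44,53,92,53,7],"d":92,"wm":[28,26,3,16,23]}
After op 15 (replace /wm/0 15): {"aph":[13,44,53,92,53,7],"d":92,"wm":[15,26,3,16,23]}
After op 16 (replace /wm 21): {"aph":[13,44,53,92,53,7],"d":92,"wm":21}
After op 17 (add /aph/0 80): {"aph":[80,13,44,53,92,53,7],"d":92,"wm":21}
After op 18 (replace /wm 21): {"aph":[80,13,44,53,92,53,7],"d":92,"wm":21}
Value at /aph/5: 53

Answer: 53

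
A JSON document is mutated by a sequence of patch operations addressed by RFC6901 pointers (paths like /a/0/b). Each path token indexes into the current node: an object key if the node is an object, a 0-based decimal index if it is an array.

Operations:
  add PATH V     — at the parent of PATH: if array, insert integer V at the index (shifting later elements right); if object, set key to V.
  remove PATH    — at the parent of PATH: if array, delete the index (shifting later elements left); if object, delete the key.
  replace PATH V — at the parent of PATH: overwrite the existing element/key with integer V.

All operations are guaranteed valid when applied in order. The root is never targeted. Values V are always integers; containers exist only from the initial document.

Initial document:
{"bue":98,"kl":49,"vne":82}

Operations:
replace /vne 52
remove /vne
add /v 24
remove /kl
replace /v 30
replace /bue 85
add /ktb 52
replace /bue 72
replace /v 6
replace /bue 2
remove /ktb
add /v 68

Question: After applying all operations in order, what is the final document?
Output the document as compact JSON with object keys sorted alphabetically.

After op 1 (replace /vne 52): {"bue":98,"kl":49,"vne":52}
After op 2 (remove /vne): {"bue":98,"kl":49}
After op 3 (add /v 24): {"bue":98,"kl":49,"v":24}
After op 4 (remove /kl): {"bue":98,"v":24}
After op 5 (replace /v 30): {"bue":98,"v":30}
After op 6 (replace /bue 85): {"bue":85,"v":30}
After op 7 (add /ktb 52): {"bue":85,"ktb":52,"v":30}
After op 8 (replace /bue 72): {"bue":72,"ktb":52,"v":30}
After op 9 (replace /v 6): {"bue":72,"ktb":52,"v":6}
After op 10 (replace /bue 2): {"bue":2,"ktb":52,"v":6}
After op 11 (remove /ktb): {"bue":2,"v":6}
After op 12 (add /v 68): {"bue":2,"v":68}

Answer: {"bue":2,"v":68}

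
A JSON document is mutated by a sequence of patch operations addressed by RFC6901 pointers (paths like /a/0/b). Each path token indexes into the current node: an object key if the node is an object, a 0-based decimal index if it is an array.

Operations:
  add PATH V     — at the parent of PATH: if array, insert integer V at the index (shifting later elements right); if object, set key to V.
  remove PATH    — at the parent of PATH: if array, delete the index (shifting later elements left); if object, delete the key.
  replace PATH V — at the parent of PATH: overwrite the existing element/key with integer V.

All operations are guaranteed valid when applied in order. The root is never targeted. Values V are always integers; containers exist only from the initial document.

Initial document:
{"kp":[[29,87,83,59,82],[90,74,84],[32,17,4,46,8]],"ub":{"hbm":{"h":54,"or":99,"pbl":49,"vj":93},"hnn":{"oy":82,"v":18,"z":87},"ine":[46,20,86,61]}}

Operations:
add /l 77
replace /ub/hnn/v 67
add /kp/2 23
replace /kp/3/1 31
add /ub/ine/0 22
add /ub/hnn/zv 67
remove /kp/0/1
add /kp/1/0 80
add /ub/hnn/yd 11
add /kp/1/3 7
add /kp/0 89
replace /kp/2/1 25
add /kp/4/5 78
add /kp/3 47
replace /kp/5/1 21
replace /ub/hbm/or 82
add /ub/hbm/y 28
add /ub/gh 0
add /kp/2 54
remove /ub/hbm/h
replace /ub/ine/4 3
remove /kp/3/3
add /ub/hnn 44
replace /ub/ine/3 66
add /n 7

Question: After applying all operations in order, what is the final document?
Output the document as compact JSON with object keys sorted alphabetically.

After op 1 (add /l 77): {"kp":[[29,87,83,59,82],[90,74,84],[32,17,4,46,8]],"l":77,"ub":{"hbm":{"h":54,"or":99,"pbl":49,"vj":93},"hnn":{"oy":82,"v":18,"z":87},"ine":[46,20,86,61]}}
After op 2 (replace /ub/hnn/v 67): {"kp":[[29,87,83,59,82],[90,74,84],[32,17,4,46,8]],"l":77,"ub":{"hbm":{"h":54,"or":99,"pbl":49,"vj":93},"hnn":{"oy":82,"v":67,"z":87},"ine":[46,20,86,61]}}
After op 3 (add /kp/2 23): {"kp":[[29,87,83,59,82],[90,74,84],23,[32,17,4,46,8]],"l":77,"ub":{"hbm":{"h":54,"or":99,"pbl":49,"vj":93},"hnn":{"oy":82,"v":67,"z":87},"ine":[46,20,86,61]}}
After op 4 (replace /kp/3/1 31): {"kp":[[29,87,83,59,82],[90,74,84],23,[32,31,4,46,8]],"l":77,"ub":{"hbm":{"h":54,"or":99,"pbl":49,"vj":93},"hnn":{"oy":82,"v":67,"z":87},"ine":[46,20,86,61]}}
After op 5 (add /ub/ine/0 22): {"kp":[[29,87,83,59,82],[90,74,84],23,[32,31,4,46,8]],"l":77,"ub":{"hbm":{"h":54,"or":99,"pbl":49,"vj":93},"hnn":{"oy":82,"v":67,"z":87},"ine":[22,46,20,86,61]}}
After op 6 (add /ub/hnn/zv 67): {"kp":[[29,87,83,59,82],[90,74,84],23,[32,31,4,46,8]],"l":77,"ub":{"hbm":{"h":54,"or":99,"pbl":49,"vj":93},"hnn":{"oy":82,"v":67,"z":87,"zv":67},"ine":[22,46,20,86,61]}}
After op 7 (remove /kp/0/1): {"kp":[[29,83,59,82],[90,74,84],23,[32,31,4,46,8]],"l":77,"ub":{"hbm":{"h":54,"or":99,"pbl":49,"vj":93},"hnn":{"oy":82,"v":67,"z":87,"zv":67},"ine":[22,46,20,86,61]}}
After op 8 (add /kp/1/0 80): {"kp":[[29,83,59,82],[80,90,74,84],23,[32,31,4,46,8]],"l":77,"ub":{"hbm":{"h":54,"or":99,"pbl":49,"vj":93},"hnn":{"oy":82,"v":67,"z":87,"zv":67},"ine":[22,46,20,86,61]}}
After op 9 (add /ub/hnn/yd 11): {"kp":[[29,83,59,82],[80,90,74,84],23,[32,31,4,46,8]],"l":77,"ub":{"hbm":{"h":54,"or":99,"pbl":49,"vj":93},"hnn":{"oy":82,"v":67,"yd":11,"z":87,"zv":67},"ine":[22,46,20,86,61]}}
After op 10 (add /kp/1/3 7): {"kp":[[29,83,59,82],[80,90,74,7,84],23,[32,31,4,46,8]],"l":77,"ub":{"hbm":{"h":54,"or":99,"pbl":49,"vj":93},"hnn":{"oy":82,"v":67,"yd":11,"z":87,"zv":67},"ine":[22,46,20,86,61]}}
After op 11 (add /kp/0 89): {"kp":[89,[29,83,59,82],[80,90,74,7,84],23,[32,31,4,46,8]],"l":77,"ub":{"hbm":{"h":54,"or":99,"pbl":49,"vj":93},"hnn":{"oy":82,"v":67,"yd":11,"z":87,"zv":67},"ine":[22,46,20,86,61]}}
After op 12 (replace /kp/2/1 25): {"kp":[89,[29,83,59,82],[80,25,74,7,84],23,[32,31,4,46,8]],"l":77,"ub":{"hbm":{"h":54,"or":99,"pbl":49,"vj":93},"hnn":{"oy":82,"v":67,"yd":11,"z":87,"zv":67},"ine":[22,46,20,86,61]}}
After op 13 (add /kp/4/5 78): {"kp":[89,[29,83,59,82],[80,25,74,7,84],23,[32,31,4,46,8,78]],"l":77,"ub":{"hbm":{"h":54,"or":99,"pbl":49,"vj":93},"hnn":{"oy":82,"v":67,"yd":11,"z":87,"zv":67},"ine":[22,46,20,86,61]}}
After op 14 (add /kp/3 47): {"kp":[89,[29,83,59,82],[80,25,74,7,84],47,23,[32,31,4,46,8,78]],"l":77,"ub":{"hbm":{"h":54,"or":99,"pbl":49,"vj":93},"hnn":{"oy":82,"v":67,"yd":11,"z":87,"zv":67},"ine":[22,46,20,86,61]}}
After op 15 (replace /kp/5/1 21): {"kp":[89,[29,83,59,82],[80,25,74,7,84],47,23,[32,21,4,46,8,78]],"l":77,"ub":{"hbm":{"h":54,"or":99,"pbl":49,"vj":93},"hnn":{"oy":82,"v":67,"yd":11,"z":87,"zv":67},"ine":[22,46,20,86,61]}}
After op 16 (replace /ub/hbm/or 82): {"kp":[89,[29,83,59,82],[80,25,74,7,84],47,23,[32,21,4,46,8,78]],"l":77,"ub":{"hbm":{"h":54,"or":82,"pbl":49,"vj":93},"hnn":{"oy":82,"v":67,"yd":11,"z":87,"zv":67},"ine":[22,46,20,86,61]}}
After op 17 (add /ub/hbm/y 28): {"kp":[89,[29,83,59,82],[80,25,74,7,84],47,23,[32,21,4,46,8,78]],"l":77,"ub":{"hbm":{"h":54,"or":82,"pbl":49,"vj":93,"y":28},"hnn":{"oy":82,"v":67,"yd":11,"z":87,"zv":67},"ine":[22,46,20,86,61]}}
After op 18 (add /ub/gh 0): {"kp":[89,[29,83,59,82],[80,25,74,7,84],47,23,[32,21,4,46,8,78]],"l":77,"ub":{"gh":0,"hbm":{"h":54,"or":82,"pbl":49,"vj":93,"y":28},"hnn":{"oy":82,"v":67,"yd":11,"z":87,"zv":67},"ine":[22,46,20,86,61]}}
After op 19 (add /kp/2 54): {"kp":[89,[29,83,59,82],54,[80,25,74,7,84],47,23,[32,21,4,46,8,78]],"l":77,"ub":{"gh":0,"hbm":{"h":54,"or":82,"pbl":49,"vj":93,"y":28},"hnn":{"oy":82,"v":67,"yd":11,"z":87,"zv":67},"ine":[22,46,20,86,61]}}
After op 20 (remove /ub/hbm/h): {"kp":[89,[29,83,59,82],54,[80,25,74,7,84],47,23,[32,21,4,46,8,78]],"l":77,"ub":{"gh":0,"hbm":{"or":82,"pbl":49,"vj":93,"y":28},"hnn":{"oy":82,"v":67,"yd":11,"z":87,"zv":67},"ine":[22,46,20,86,61]}}
After op 21 (replace /ub/ine/4 3): {"kp":[89,[29,83,59,82],54,[80,25,74,7,84],47,23,[32,21,4,46,8,78]],"l":77,"ub":{"gh":0,"hbm":{"or":82,"pbl":49,"vj":93,"y":28},"hnn":{"oy":82,"v":67,"yd":11,"z":87,"zv":67},"ine":[22,46,20,86,3]}}
After op 22 (remove /kp/3/3): {"kp":[89,[29,83,59,82],54,[80,25,74,84],47,23,[32,21,4,46,8,78]],"l":77,"ub":{"gh":0,"hbm":{"or":82,"pbl":49,"vj":93,"y":28},"hnn":{"oy":82,"v":67,"yd":11,"z":87,"zv":67},"ine":[22,46,20,86,3]}}
After op 23 (add /ub/hnn 44): {"kp":[89,[29,83,59,82],54,[80,25,74,84],47,23,[32,21,4,46,8,78]],"l":77,"ub":{"gh":0,"hbm":{"or":82,"pbl":49,"vj":93,"y":28},"hnn":44,"ine":[22,46,20,86,3]}}
After op 24 (replace /ub/ine/3 66): {"kp":[89,[29,83,59,82],54,[80,25,74,84],47,23,[32,21,4,46,8,78]],"l":77,"ub":{"gh":0,"hbm":{"or":82,"pbl":49,"vj":93,"y":28},"hnn":44,"ine":[22,46,20,66,3]}}
After op 25 (add /n 7): {"kp":[89,[29,83,59,82],54,[80,25,74,84],47,23,[32,21,4,46,8,78]],"l":77,"n":7,"ub":{"gh":0,"hbm":{"or":82,"pbl":49,"vj":93,"y":28},"hnn":44,"ine":[22,46,20,66,3]}}

Answer: {"kp":[89,[29,83,59,82],54,[80,25,74,84],47,23,[32,21,4,46,8,78]],"l":77,"n":7,"ub":{"gh":0,"hbm":{"or":82,"pbl":49,"vj":93,"y":28},"hnn":44,"ine":[22,46,20,66,3]}}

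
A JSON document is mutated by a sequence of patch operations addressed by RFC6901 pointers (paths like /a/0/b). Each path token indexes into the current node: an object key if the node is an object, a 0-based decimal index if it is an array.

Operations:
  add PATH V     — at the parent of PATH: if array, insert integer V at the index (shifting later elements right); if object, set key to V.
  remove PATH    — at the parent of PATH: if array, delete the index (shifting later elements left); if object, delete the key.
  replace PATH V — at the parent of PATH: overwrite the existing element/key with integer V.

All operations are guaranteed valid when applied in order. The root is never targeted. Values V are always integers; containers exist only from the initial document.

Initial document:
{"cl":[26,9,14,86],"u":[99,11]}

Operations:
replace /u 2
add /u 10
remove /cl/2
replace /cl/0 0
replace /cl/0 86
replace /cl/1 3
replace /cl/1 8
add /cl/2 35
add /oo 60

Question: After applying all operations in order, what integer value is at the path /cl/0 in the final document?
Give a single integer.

After op 1 (replace /u 2): {"cl":[26,9,14,86],"u":2}
After op 2 (add /u 10): {"cl":[26,9,14,86],"u":10}
After op 3 (remove /cl/2): {"cl":[26,9,86],"u":10}
After op 4 (replace /cl/0 0): {"cl":[0,9,86],"u":10}
After op 5 (replace /cl/0 86): {"cl":[86,9,86],"u":10}
After op 6 (replace /cl/1 3): {"cl":[86,3,86],"u":10}
After op 7 (replace /cl/1 8): {"cl":[86,8,86],"u":10}
After op 8 (add /cl/2 35): {"cl":[86,8,35,86],"u":10}
After op 9 (add /oo 60): {"cl":[86,8,35,86],"oo":60,"u":10}
Value at /cl/0: 86

Answer: 86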